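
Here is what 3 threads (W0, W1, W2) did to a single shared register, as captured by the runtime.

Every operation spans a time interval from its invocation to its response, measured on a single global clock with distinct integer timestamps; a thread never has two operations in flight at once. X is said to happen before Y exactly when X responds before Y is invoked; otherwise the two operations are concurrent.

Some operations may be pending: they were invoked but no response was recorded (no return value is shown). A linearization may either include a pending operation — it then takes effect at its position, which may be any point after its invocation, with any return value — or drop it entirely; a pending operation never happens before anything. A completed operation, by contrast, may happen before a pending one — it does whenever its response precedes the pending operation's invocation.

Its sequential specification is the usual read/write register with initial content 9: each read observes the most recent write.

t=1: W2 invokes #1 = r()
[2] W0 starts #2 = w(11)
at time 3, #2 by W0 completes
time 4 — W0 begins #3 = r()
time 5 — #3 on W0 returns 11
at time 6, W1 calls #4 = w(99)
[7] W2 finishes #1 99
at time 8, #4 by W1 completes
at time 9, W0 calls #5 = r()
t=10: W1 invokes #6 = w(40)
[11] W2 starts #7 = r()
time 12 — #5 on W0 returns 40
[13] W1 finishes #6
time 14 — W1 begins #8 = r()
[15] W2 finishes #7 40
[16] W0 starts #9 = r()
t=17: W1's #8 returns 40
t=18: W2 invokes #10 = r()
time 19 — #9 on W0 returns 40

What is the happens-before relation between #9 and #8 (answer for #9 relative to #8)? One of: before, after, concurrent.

#9 spans [16,19], #8 spans [14,17]
the intervals overlap in both directions

concurrent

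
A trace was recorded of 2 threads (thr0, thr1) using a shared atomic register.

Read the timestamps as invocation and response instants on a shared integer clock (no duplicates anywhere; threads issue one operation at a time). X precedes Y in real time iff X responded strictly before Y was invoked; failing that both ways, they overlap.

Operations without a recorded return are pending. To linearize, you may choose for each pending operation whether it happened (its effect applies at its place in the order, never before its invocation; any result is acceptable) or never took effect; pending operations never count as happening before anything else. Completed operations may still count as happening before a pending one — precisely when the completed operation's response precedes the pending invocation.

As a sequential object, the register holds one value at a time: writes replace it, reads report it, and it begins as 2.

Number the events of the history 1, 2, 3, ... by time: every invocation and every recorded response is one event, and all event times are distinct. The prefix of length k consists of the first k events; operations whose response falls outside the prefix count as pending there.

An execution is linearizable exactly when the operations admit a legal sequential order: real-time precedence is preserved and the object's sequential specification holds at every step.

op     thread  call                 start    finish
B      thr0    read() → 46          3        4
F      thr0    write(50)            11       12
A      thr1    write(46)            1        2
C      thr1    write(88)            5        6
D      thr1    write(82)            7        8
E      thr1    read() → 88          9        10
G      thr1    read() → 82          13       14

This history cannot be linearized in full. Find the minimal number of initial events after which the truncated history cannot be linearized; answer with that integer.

10

events 1..9 are linearizable, e.g. via A, B, C, D:
step 1: A write(46) — value 46
step 2: B read() → 46 — value 46
step 3: C write(88) — value 88
step 4: D write(82) — value 82
event 10 — E's response, time 10 — after it, nothing linearizes
take A, B, C, D, E: step 5 already fails, because E read() → 88 cannot occur there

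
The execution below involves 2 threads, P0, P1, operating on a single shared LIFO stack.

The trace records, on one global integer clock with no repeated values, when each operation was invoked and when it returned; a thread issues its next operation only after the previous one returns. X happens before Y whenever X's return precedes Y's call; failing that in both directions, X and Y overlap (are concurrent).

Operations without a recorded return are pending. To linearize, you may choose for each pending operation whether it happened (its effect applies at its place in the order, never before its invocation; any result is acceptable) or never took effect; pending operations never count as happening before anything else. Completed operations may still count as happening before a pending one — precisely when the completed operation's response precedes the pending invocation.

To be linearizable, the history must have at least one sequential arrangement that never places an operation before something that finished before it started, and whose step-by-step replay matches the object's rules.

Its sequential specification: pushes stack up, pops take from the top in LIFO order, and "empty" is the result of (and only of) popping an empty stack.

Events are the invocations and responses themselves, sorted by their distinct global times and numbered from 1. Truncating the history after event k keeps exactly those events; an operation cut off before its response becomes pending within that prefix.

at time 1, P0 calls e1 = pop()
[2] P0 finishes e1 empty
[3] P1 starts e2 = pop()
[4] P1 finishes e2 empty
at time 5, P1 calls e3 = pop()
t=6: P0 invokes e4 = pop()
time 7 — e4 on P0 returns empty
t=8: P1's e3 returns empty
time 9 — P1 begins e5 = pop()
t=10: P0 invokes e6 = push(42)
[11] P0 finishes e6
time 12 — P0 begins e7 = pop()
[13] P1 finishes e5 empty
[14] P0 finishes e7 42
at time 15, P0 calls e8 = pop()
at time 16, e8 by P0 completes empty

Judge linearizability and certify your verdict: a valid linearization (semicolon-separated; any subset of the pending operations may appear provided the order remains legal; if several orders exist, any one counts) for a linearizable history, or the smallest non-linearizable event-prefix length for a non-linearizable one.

linearizable — witness: e1; e2; e3; e4; e5; e6; e7; e8

step 1: e1 pop() → empty — stack <>
step 2: e2 pop() → empty — stack <>
step 3: e3 pop() → empty — stack <>
step 4: e4 pop() → empty — stack <>
step 5: e5 pop() → empty — stack <>
step 6: e6 push(42) — stack <42>
step 7: e7 pop() → 42 — stack <>
step 8: e8 pop() → empty — stack <>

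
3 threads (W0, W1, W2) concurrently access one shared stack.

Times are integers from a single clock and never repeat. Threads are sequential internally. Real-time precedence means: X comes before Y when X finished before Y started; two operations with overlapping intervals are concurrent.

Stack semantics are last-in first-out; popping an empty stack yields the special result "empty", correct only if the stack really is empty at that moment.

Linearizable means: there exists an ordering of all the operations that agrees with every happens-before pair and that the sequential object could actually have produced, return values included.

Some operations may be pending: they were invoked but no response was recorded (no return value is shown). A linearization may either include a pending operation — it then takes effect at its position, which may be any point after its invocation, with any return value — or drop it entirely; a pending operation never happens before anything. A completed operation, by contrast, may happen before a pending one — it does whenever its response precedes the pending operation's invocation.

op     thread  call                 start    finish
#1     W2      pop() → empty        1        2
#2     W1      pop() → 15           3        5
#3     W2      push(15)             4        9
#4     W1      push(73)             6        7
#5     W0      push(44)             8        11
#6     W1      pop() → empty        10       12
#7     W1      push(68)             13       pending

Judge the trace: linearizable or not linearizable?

not linearizable

events 1..11 are fine; event 12 — the response of #6 at time 12 — makes the prefix non-linearizable
every one of the 7 real-time-consistent orders over 6 completed stack ops fails the sequential spec
one such order, #1, #2, #3, #4, #5, #6, breaks at step 2 where #2 pop() → 15 is illegal
one such order, #1, #2, #3, #4, #6, #5, breaks at step 2 where #2 pop() → 15 is illegal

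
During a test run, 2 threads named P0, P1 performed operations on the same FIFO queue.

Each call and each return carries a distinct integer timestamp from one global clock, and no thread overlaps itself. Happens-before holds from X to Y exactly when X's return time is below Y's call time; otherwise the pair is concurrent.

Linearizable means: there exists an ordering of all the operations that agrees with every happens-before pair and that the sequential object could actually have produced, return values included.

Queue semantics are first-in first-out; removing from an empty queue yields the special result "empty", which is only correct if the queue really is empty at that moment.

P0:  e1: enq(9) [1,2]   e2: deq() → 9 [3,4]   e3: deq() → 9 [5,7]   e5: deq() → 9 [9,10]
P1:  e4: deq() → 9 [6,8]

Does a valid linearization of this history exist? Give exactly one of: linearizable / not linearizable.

already the first 7 events (up to e3's response at time 7) admit no linearization; the first 6 still do
exhaustive check: the 3 completed FIFO queue ops admit one real-time order; illegal
including or dropping the 1 pending operation (e4) in any combination fails
take e1, e2, e3 (pending dropped): step 3 already fails, because e3 deq() → 9 cannot occur there

not linearizable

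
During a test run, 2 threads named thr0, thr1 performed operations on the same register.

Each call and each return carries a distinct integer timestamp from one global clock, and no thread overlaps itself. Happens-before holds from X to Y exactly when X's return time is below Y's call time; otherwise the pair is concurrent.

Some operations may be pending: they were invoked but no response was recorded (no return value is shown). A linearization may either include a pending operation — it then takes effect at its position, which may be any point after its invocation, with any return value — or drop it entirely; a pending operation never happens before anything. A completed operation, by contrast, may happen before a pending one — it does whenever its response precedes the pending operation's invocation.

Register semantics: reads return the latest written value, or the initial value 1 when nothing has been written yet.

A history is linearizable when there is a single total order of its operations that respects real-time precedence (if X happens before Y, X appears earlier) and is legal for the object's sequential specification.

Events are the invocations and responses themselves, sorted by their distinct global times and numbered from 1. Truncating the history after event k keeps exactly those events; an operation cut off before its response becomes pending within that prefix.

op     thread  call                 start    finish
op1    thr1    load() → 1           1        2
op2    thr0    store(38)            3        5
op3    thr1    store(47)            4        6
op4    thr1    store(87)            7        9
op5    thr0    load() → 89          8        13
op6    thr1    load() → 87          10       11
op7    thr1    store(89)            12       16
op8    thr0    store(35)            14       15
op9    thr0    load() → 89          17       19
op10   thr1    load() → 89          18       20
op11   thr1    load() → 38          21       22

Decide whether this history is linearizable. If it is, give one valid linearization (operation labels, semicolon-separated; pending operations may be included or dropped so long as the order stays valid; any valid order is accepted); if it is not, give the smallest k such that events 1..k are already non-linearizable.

not linearizable — minimal violating prefix: 19 events

cut after 18 events: linearizable; cut after 19 events (op9 responds, time 19): not linearizable
9 completed operations, 14 real-time-consistent orders — every register replay fails
no completion choice of the 1 pending operation (op10) rescues it — every subset was tried
for example op1, op2, op3, op4, op5, op6, op7, op8, op9 (pending dropped) fails at step 5: op5 load() → 89 is not legal there
for example op1, op2, op3, op4, op5, op6, op8, op7, op9 (pending dropped) fails at step 5: op5 load() → 89 is not legal there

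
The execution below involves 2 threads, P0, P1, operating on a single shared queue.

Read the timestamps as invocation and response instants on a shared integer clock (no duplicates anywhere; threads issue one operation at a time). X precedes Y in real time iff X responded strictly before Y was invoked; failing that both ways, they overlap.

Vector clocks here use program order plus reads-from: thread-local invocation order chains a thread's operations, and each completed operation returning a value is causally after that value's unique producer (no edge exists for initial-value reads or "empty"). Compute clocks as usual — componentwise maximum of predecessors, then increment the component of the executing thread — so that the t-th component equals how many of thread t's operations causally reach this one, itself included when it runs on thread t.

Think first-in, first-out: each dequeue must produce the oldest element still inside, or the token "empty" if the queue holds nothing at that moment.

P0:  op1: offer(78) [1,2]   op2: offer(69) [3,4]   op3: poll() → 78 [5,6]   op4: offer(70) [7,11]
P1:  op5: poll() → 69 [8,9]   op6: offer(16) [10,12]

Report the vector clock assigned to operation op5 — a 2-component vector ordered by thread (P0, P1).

invoked at 1, op1 has no predecessors; its own P0 bump gives (1, 0)
from VC(op1)=(1, 0), op2 (invoked 3) maxes components and bumps P0 → (2, 0)
from VC(op2)=(2, 0), op5 (invoked 8) maxes components and bumps P1 → (2, 1)
from VC(op1)=(1, 0), VC(op2)=(2, 0), op3 (invoked 5) maxes components and bumps P0 → (3, 0)
from VC(op5)=(2, 1), op6 (invoked 10) maxes components and bumps P1 → (2, 2)
from VC(op3)=(3, 0), op4 (invoked 7) maxes components and bumps P0 → (4, 0)
target: VC(op5) = (2, 1)

(2, 1)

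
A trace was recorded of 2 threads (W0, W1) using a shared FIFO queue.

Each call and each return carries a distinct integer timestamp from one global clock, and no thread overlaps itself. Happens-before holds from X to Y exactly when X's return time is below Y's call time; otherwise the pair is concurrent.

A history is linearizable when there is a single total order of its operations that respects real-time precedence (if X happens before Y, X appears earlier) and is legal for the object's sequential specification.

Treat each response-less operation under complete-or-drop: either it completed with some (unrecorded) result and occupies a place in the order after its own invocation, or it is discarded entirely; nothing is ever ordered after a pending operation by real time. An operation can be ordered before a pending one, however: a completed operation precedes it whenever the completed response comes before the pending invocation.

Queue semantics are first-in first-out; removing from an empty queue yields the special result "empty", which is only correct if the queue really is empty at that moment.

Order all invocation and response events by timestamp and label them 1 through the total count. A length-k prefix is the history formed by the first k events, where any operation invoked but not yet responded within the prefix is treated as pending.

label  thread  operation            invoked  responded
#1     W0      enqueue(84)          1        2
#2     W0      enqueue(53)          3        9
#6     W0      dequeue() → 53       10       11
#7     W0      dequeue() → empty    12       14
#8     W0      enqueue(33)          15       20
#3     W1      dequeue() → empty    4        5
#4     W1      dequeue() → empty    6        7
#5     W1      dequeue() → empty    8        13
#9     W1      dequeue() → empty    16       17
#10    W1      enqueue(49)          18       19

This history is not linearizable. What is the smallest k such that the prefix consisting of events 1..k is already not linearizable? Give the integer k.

events 1..4 are linearizable; a witness order is #1:
1. #1 enqueue(84), leaving queue <84>
with event 5 included (#3 responding at time 5), all real-time-consistent orders fail
no escape via the 1 pending operation (#2): every completion choice fails
sample order #1, #3 (pending dropped) stalls at step 2 — #3 dequeue() → empty has no legal effect

5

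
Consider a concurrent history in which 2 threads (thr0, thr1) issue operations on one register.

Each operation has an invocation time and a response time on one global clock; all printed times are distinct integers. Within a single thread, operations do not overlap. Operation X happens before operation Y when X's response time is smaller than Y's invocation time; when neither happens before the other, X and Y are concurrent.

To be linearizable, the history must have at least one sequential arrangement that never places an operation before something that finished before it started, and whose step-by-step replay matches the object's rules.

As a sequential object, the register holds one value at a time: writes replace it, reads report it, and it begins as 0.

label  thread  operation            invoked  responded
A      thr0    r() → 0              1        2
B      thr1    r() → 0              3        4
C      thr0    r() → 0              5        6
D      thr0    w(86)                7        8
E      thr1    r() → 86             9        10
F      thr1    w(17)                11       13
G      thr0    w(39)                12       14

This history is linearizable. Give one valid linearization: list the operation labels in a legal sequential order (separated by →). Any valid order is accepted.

A → B → C → D → E → F → G

step 1: A r() → 0 — value 0
step 2: B r() → 0 — value 0
step 3: C r() → 0 — value 0
step 4: D w(86) — value 86
step 5: E r() → 86 — value 86
step 6: F w(17) — value 17
step 7: G w(39) — value 39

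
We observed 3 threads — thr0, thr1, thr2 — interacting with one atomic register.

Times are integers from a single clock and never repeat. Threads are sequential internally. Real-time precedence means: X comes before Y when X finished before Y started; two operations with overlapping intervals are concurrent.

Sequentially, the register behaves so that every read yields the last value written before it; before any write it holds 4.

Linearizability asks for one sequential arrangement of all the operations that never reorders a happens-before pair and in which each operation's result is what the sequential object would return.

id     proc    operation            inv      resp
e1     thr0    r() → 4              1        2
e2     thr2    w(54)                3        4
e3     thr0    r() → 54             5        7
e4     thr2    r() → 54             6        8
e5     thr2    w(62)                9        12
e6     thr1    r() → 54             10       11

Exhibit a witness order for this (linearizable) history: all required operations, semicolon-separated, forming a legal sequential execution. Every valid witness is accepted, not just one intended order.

e1; e2; e3; e4; e6; e5

1. e1 r() → 4, leaving value 4
2. e2 w(54), leaving value 54
3. e3 r() → 54, leaving value 54
4. e4 r() → 54, leaving value 54
5. e6 r() → 54, leaving value 54
6. e5 w(62), leaving value 62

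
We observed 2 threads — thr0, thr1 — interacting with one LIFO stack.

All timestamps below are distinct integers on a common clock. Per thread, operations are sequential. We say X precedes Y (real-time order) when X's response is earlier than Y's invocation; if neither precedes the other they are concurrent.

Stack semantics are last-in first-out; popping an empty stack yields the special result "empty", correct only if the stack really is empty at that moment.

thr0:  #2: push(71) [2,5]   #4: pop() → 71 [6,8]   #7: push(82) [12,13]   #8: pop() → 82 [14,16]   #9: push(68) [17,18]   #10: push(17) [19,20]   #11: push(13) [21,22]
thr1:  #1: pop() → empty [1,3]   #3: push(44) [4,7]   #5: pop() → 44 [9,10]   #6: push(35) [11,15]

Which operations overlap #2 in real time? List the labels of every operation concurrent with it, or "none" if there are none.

#1, #3

#2 spans [2,5]: anything still running between times 2 and 5 counts as concurrent
#1 [1,3]: concurrent
#3 [4,7]: concurrent
#4 [6,8]: after
#5 [9,10]: after
#6 [11,15]: after
#7 [12,13]: after
#8 [14,16]: after
#9 [17,18]: after
#10 [19,20]: after
#11 [21,22]: after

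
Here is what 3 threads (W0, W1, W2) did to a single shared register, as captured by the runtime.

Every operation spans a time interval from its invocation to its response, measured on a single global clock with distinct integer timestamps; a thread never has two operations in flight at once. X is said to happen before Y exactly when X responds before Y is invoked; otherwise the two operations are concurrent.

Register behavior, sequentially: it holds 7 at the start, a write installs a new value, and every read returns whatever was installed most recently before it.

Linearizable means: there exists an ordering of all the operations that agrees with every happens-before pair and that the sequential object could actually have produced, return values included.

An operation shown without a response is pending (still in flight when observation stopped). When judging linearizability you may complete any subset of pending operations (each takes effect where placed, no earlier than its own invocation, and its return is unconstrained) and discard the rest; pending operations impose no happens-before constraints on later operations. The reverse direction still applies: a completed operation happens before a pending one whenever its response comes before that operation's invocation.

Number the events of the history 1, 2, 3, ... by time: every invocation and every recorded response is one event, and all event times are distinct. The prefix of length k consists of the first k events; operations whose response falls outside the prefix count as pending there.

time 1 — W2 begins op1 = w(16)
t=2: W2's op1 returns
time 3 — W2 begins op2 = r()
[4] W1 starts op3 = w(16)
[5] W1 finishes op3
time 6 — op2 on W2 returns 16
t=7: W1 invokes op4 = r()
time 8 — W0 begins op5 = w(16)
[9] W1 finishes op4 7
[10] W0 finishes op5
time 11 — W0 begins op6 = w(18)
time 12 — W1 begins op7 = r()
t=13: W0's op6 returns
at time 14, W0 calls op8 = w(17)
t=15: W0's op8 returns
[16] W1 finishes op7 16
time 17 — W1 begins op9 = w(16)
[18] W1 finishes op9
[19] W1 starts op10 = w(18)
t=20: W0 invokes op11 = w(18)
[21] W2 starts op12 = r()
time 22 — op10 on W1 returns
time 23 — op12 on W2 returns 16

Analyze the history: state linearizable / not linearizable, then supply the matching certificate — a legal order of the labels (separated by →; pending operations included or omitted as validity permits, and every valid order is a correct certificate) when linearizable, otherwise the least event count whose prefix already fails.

through event 8 a valid linearization exists; event 9 (op4 responding at time 9) ends that
all 2 real-time-respecting orders fail — 4 completed register operations, no legal replay
completion choices over the 1 pending operation (op5) were checked; none helps
sample order op1, op2, op3, op4 (pending dropped) stalls at step 4 — op4 r() → 7 has no legal effect
sample order op1, op3, op2, op4 (pending dropped) stalls at step 4 — op4 r() → 7 has no legal effect

not linearizable — minimal violating prefix: 9 events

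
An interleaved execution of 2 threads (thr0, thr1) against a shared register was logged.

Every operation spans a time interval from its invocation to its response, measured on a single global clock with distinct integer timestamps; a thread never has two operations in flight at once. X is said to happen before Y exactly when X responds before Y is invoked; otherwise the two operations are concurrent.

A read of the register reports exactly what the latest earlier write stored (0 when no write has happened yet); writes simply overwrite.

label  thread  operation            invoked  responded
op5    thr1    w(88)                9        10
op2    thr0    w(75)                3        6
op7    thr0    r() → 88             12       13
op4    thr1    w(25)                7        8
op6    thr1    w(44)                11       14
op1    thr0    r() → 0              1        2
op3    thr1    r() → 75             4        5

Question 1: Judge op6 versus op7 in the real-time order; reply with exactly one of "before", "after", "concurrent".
Answer: concurrent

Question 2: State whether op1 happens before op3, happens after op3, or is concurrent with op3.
Answer: before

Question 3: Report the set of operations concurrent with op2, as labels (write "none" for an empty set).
Answer: op3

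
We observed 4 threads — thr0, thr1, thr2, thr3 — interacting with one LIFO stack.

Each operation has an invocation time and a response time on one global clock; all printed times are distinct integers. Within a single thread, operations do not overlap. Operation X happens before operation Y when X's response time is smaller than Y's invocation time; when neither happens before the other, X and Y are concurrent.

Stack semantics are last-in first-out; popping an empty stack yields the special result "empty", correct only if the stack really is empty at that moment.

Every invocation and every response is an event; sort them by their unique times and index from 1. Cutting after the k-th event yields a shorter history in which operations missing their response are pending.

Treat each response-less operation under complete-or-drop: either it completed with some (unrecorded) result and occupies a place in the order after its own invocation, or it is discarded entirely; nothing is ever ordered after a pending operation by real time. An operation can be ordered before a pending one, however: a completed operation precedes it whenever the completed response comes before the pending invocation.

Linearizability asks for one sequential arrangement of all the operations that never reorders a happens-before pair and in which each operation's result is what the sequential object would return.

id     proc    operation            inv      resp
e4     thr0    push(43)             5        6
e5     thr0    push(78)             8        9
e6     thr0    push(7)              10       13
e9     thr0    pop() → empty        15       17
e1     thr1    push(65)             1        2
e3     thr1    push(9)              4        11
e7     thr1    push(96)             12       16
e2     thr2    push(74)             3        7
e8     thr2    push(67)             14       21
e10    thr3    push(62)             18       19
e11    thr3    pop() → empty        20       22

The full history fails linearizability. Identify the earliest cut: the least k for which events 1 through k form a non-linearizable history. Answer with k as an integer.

events 1..16 are linearizable; a witness order is e1, e2, e3, e4, e5, e6, e7:
step 1: e1 push(65) — stack <65>
step 2: e2 push(74) — stack <65,74>
step 3: e3 push(9) — stack <65,74,9>
step 4: e4 push(43) — stack <65,74,9,43>
step 5: e5 push(78) — stack <65,74,9,43,78>
step 6: e6 push(7) — stack <65,74,9,43,78,7>
step 7: e7 push(96) — stack <65,74,9,43,78,7,96>
adding event 17 (e9 responds at 17) leaves no legal real-time order
no completion choice of the 1 pending operation (e8) rescues it — every subset was tried
e.g. e1, e2, e3, e4, e5, e6, e7, e9 (pending dropped): illegal at step 8, since e9 pop() → empty cannot apply there
e.g. e1, e2, e3, e4, e5, e6, e9, e7 (pending dropped): illegal at step 7, since e9 pop() → empty cannot apply there

17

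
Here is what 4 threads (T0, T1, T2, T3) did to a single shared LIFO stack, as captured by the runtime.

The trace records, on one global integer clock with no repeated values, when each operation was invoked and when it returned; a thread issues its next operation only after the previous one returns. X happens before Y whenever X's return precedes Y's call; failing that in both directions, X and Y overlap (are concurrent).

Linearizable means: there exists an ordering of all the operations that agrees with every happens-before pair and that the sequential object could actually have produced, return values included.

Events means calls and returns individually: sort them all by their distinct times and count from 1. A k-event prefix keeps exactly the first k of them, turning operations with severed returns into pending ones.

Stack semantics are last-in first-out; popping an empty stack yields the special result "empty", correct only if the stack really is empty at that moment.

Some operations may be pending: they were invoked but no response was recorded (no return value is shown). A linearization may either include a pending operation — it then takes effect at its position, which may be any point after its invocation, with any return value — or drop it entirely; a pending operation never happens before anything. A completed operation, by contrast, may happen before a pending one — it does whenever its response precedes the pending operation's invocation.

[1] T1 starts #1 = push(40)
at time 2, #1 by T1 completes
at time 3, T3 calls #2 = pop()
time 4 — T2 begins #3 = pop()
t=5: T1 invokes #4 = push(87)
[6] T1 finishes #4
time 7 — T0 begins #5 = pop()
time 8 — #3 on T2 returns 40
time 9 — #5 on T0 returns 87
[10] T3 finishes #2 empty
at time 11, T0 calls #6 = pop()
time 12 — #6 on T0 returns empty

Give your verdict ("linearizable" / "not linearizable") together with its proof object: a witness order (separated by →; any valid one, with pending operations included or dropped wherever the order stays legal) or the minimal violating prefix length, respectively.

1. #1 push(40), leaving stack <40>
2. #3 pop() → 40, leaving stack <>
3. #2 pop() → empty, leaving stack <>
4. #4 push(87), leaving stack <87>
5. #5 pop() → 87, leaving stack <>
6. #6 pop() → empty, leaving stack <>

linearizable — witness: #1 → #3 → #2 → #4 → #5 → #6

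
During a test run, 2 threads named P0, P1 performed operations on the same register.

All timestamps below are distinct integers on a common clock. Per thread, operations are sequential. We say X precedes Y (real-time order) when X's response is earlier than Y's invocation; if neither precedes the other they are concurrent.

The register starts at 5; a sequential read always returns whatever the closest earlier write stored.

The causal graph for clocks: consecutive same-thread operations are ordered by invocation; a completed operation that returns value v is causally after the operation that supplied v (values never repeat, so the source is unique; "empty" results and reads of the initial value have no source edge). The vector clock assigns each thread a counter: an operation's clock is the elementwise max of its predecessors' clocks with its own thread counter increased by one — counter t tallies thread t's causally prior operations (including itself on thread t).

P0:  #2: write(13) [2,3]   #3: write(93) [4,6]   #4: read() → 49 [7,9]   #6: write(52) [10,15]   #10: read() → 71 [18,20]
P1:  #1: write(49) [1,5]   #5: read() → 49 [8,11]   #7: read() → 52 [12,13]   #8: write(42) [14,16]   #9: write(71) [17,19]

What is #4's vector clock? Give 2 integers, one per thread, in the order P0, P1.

(3, 1)

#1, invoked 1, has no incoming edges; only P1's bump applies → (0, 1)
#2, invoked 2, has no incoming edges; only P0's bump applies → (1, 0)
#5 (invocation 8): componentwise max over VC(#1)=(0, 1), +1 at P1, giving (0, 2)
#3 (invocation 4): componentwise max over VC(#2)=(1, 0), +1 at P0, giving (2, 0)
#4 (invocation 7): componentwise max over VC(#1)=(0, 1), VC(#3)=(2, 0), +1 at P0, giving (3, 1)
#6 (invocation 10): componentwise max over VC(#4)=(3, 1), +1 at P0, giving (4, 1)
#7 (invocation 12): componentwise max over VC(#5)=(0, 2), VC(#6)=(4, 1), +1 at P1, giving (4, 3)
#8 (invocation 14): componentwise max over VC(#7)=(4, 3), +1 at P1, giving (4, 4)
#9 (invocation 17): componentwise max over VC(#8)=(4, 4), +1 at P1, giving (4, 5)
#10 (invocation 18): componentwise max over VC(#6)=(4, 1), VC(#9)=(4, 5), +1 at P0, giving (5, 5)
target: VC(#4) = (3, 1)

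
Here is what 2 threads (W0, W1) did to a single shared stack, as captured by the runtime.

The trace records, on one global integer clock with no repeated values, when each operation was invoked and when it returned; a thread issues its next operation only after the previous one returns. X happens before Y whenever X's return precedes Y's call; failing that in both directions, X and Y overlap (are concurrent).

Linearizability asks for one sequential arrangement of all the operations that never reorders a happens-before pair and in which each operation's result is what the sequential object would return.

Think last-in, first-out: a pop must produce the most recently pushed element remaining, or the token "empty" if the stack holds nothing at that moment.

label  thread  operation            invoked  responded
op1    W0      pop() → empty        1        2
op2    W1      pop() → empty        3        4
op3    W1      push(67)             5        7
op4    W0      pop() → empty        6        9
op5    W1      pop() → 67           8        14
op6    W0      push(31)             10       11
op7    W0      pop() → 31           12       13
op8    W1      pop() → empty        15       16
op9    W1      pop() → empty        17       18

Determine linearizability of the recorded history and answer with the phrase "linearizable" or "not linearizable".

linearizable

one valid linearization: op1, op2, op3, op5, op4, op6, op7, op8, op9
step 1: op1 pop() → empty — stack <>
step 2: op2 pop() → empty — stack <>
step 3: op3 push(67) — stack <67>
step 4: op5 pop() → 67 — stack <>
step 5: op4 pop() → empty — stack <>
step 6: op6 push(31) — stack <31>
step 7: op7 pop() → 31 — stack <>
step 8: op8 pop() → empty — stack <>
step 9: op9 pop() → empty — stack <>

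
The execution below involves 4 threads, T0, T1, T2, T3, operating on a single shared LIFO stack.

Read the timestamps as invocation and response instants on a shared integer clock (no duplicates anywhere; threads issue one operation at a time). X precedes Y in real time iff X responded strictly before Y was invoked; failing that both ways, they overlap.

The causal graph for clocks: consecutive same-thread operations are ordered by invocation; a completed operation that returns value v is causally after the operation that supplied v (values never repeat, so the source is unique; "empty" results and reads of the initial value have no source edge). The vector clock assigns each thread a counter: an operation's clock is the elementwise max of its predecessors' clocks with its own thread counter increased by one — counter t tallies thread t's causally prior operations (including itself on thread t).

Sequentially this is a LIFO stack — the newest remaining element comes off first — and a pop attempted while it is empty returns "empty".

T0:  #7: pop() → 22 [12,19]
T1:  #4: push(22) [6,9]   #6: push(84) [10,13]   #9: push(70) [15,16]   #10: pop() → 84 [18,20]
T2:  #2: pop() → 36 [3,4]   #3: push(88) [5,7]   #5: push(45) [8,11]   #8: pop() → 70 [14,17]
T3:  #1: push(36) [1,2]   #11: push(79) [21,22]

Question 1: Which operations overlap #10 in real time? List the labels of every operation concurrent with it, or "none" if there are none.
#7

#10 runs from 18 to 20; window-overlapping ops are concurrent
#1 [1,2]: before
#2 [3,4]: before
#3 [5,7]: before
#4 [6,9]: before
#5 [8,11]: before
#6 [10,13]: before
#7 [12,19]: concurrent
#8 [14,17]: before
#9 [15,16]: before
#11 [21,22]: after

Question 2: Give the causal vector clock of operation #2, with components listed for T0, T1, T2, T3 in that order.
(0, 0, 1, 1)

no predecessors for #1 (invoked 1): T3 increments from zero → (0, 0, 0, 1)
no predecessors for #4 (invoked 6): T1 increments from zero → (0, 1, 0, 0)
from VC(#1)=(0, 0, 0, 1), #11 (invoked 21) maxes components and bumps T3 → (0, 0, 0, 2)
from VC(#1)=(0, 0, 0, 1), #2 (invoked 3) maxes components and bumps T2 → (0, 0, 1, 1)
from VC(#4)=(0, 1, 0, 0), #6 (invoked 10) maxes components and bumps T1 → (0, 2, 0, 0)
from VC(#4)=(0, 1, 0, 0), #7 (invoked 12) maxes components and bumps T0 → (1, 1, 0, 0)
from VC(#2)=(0, 0, 1, 1), #3 (invoked 5) maxes components and bumps T2 → (0, 0, 2, 1)
from VC(#6)=(0, 2, 0, 0), #9 (invoked 15) maxes components and bumps T1 → (0, 3, 0, 0)
from VC(#3)=(0, 0, 2, 1), #5 (invoked 8) maxes components and bumps T2 → (0, 0, 3, 1)
from VC(#6)=(0, 2, 0, 0), VC(#9)=(0, 3, 0, 0), #10 (invoked 18) maxes components and bumps T1 → (0, 4, 0, 0)
from VC(#5)=(0, 0, 3, 1), VC(#9)=(0, 3, 0, 0), #8 (invoked 14) maxes components and bumps T2 → (0, 3, 4, 1)
target: VC(#2) = (0, 0, 1, 1)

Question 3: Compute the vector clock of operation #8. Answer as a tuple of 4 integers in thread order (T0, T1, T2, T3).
(0, 3, 4, 1)

#1, invoked 1, has no incoming edges; only T3's bump applies → (0, 0, 0, 1)
#4, invoked 6, has no incoming edges; only T1's bump applies → (0, 1, 0, 0)
#11 (invocation 21): componentwise max over VC(#1)=(0, 0, 0, 1), +1 at T3, giving (0, 0, 0, 2)
#2 (invocation 3): componentwise max over VC(#1)=(0, 0, 0, 1), +1 at T2, giving (0, 0, 1, 1)
#6 (invocation 10): componentwise max over VC(#4)=(0, 1, 0, 0), +1 at T1, giving (0, 2, 0, 0)
#7 (invocation 12): componentwise max over VC(#4)=(0, 1, 0, 0), +1 at T0, giving (1, 1, 0, 0)
#3 (invocation 5): componentwise max over VC(#2)=(0, 0, 1, 1), +1 at T2, giving (0, 0, 2, 1)
#9 (invocation 15): componentwise max over VC(#6)=(0, 2, 0, 0), +1 at T1, giving (0, 3, 0, 0)
#5 (invocation 8): componentwise max over VC(#3)=(0, 0, 2, 1), +1 at T2, giving (0, 0, 3, 1)
#10 (invocation 18): componentwise max over VC(#6)=(0, 2, 0, 0), VC(#9)=(0, 3, 0, 0), +1 at T1, giving (0, 4, 0, 0)
#8 (invocation 14): componentwise max over VC(#5)=(0, 0, 3, 1), VC(#9)=(0, 3, 0, 0), +1 at T2, giving (0, 3, 4, 1)
target: VC(#8) = (0, 3, 4, 1)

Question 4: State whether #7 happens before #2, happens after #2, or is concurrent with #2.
after

#7 spans [12,19], #2 spans [3,4]
resp(#2)=4 < inv(#7)=12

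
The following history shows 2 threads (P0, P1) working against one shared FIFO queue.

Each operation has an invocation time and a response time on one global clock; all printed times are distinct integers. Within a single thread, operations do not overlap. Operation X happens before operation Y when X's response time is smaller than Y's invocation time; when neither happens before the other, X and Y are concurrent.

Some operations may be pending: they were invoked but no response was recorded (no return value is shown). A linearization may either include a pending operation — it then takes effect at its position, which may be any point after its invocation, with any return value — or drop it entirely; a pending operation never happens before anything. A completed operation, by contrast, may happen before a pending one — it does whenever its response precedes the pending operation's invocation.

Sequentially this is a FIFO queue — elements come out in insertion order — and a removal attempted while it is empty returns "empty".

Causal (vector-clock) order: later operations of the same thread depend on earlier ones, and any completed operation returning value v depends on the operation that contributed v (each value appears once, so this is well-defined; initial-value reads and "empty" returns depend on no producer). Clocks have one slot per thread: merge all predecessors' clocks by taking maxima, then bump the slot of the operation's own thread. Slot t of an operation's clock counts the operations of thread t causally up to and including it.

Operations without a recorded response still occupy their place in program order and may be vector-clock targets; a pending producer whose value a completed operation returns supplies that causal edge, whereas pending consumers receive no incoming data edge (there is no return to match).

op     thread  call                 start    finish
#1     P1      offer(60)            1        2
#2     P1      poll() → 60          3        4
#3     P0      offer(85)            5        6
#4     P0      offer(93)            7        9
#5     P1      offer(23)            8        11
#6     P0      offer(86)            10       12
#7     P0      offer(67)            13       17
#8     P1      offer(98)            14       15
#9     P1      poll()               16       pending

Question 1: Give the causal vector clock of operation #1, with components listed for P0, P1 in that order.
Answer: (0, 1)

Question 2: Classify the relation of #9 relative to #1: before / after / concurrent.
Answer: after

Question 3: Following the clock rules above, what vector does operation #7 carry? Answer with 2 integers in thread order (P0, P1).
Answer: (4, 0)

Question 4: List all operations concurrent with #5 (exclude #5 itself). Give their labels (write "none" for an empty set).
Answer: #4, #6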